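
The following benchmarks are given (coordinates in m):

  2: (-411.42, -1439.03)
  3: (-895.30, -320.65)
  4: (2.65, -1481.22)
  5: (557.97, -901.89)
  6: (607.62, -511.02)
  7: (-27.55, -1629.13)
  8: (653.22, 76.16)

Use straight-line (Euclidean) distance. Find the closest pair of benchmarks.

Pairwise distances:
2–3: 1218.57 m
2–4: 416.21 m
2–5: 1108.26 m
2–6: 1378.28 m
2–7: 428.36 m
2–8: 1851.83 m
3–4: 1467.39 m
3–5: 1565.19 m
3–6: 1514.93 m
3–7: 1570.07 m
3–8: 1598.55 m
4–5: 802.50 m
4–6: 1143.36 m
4–7: 150.96 m
4–8: 1687.80 m
5–6: 394.01 m
5–7: 933.66 m
5–8: 982.68 m
6–7: 1285.93 m
6–8: 588.95 m
7–8: 1836.15 m
Closest pair: 4–7 at 150.96 m.

4 and 7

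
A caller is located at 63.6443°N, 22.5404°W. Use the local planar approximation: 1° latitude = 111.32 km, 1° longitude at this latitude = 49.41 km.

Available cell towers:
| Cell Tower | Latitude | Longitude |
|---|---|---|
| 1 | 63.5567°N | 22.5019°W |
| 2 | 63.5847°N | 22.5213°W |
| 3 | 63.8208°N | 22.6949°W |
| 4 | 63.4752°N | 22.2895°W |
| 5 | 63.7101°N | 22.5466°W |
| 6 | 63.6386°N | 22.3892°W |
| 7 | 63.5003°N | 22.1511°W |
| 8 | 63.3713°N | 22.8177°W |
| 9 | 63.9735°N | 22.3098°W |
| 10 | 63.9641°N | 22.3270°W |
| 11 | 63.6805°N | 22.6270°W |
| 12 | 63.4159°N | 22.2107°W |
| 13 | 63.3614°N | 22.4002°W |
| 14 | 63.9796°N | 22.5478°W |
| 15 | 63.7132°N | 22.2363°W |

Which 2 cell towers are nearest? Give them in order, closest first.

Distances from 63.6443°N, 22.5404°W:
1: 9.9354 km
2: 6.7015 km
3: 21.0789 km
4: 22.5396 km
5: 7.3313 km
6: 7.4977 km
7: 25.0392 km
8: 33.3362 km
9: 38.3770 km
10: 37.1288 km
11: 5.8778 km
12: 30.1966 km
13: 32.2453 km
14: 37.3274 km
15: 16.8700 km
Sorted: 11 (5.8778 km) < 2 (6.7015 km) < 5 (7.3313 km) < 6 (7.4977 km) < …

11, 2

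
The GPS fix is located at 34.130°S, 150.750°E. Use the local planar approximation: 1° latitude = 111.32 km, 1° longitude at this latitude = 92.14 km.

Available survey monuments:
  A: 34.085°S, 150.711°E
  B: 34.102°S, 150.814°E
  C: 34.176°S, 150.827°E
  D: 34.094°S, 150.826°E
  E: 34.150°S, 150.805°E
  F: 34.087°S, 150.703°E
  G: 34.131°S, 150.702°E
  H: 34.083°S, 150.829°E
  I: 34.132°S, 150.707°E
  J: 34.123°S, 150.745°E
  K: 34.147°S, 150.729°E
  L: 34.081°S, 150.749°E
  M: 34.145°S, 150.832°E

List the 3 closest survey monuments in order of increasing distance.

J, K, I

Distances from 34.130°S, 150.750°E:
A: √((0.045·111.32)² + (-0.039·92.14)²) = √(25.09409 + 12.91295) = 6.165 km
B: √((0.028·111.32)² + (0.064·92.14)²) = √(9.71544 + 34.77414) = 6.670 km
C: √((-0.046·111.32)² + (0.077·92.14)²) = √(26.22177 + 50.33590) = 8.750 km
D: √((0.036·111.32)² + (0.076·92.14)²) = √(16.06022 + 49.03697) = 8.068 km
E: √((-0.020·111.32)² + (0.055·92.14)²) = √(4.95686 + 25.68158) = 5.535 km
F: √((0.043·111.32)² + (-0.047·92.14)²) = √(22.91307 + 18.75392) = 6.455 km
G: √((-0.001·111.32)² + (-0.048·92.14)²) = √(0.01239 + 19.56045) = 4.424 km
H: √((0.047·111.32)² + (0.079·92.14)²) = √(27.37424 + 52.98471) = 8.964 km
I: √((-0.002·111.32)² + (-0.043·92.14)²) = √(0.04957 + 15.69760) = 3.968 km
J: √((0.007·111.32)² + (-0.005·92.14)²) = √(0.60721 + 0.21224) = 0.905 km
K: √((-0.017·111.32)² + (-0.021·92.14)²) = √(3.58133 + 3.74399) = 2.707 km
L: √((0.049·111.32)² + (-0.001·92.14)²) = √(29.75353 + 0.00849) = 5.455 km
M: √((-0.015·111.32)² + (0.082·92.14)²) = √(2.78823 + 57.08528) = 7.738 km
Sorted: J (0.905 km) < K (2.707 km) < I (3.968 km) < G (4.424 km) < L (5.455 km) < …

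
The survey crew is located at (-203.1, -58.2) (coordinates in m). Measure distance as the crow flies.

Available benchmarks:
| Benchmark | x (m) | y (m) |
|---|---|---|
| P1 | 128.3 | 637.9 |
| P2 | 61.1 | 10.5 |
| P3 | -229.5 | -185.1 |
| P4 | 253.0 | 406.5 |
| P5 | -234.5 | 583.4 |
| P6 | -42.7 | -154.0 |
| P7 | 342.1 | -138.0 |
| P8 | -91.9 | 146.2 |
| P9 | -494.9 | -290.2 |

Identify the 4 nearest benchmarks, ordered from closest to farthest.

P3, P6, P8, P2

Distances from (-203.1, -58.2):
P1: √((331.4)² + (696.1)²) = √(109825.960 + 484555.210) = 771.0 m
P2: √((264.2)² + (68.7)²) = √(69801.640 + 4719.690) = 273.0 m
P3: √((-26.4)² + (-126.9)²) = √(696.960 + 16103.610) = 129.6 m
P4: √((456.1)² + (464.7)²) = √(208027.210 + 215946.090) = 651.1 m
P5: √((-31.4)² + (641.6)²) = √(985.960 + 411650.560) = 642.4 m
P6: √((160.4)² + (-95.8)²) = √(25728.160 + 9177.640) = 186.8 m
P7: √((545.2)² + (-79.8)²) = √(297243.040 + 6368.040) = 551.0 m
P8: √((111.2)² + (204.4)²) = √(12365.440 + 41779.360) = 232.7 m
P9: √((-291.8)² + (-232.0)²) = √(85147.240 + 53824.000) = 372.8 m
Sorted: P3 (129.6 m) < P6 (186.8 m) < P8 (232.7 m) < P2 (273.0 m) < P9 (372.8 m) < P7 (551.0 m) < …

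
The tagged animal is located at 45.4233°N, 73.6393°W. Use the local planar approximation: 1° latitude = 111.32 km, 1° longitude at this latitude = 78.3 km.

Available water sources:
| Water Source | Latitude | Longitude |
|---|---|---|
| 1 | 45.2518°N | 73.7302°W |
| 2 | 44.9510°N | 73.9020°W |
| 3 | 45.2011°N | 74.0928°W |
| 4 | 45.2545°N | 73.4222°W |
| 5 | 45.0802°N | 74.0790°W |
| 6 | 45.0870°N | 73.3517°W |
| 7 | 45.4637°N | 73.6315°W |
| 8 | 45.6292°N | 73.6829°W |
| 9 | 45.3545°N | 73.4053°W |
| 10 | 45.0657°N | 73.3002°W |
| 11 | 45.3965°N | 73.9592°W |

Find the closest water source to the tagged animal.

Distances from 45.4233°N, 73.6393°W:
1: 20.3750 km
2: 56.4569 km
3: 43.2750 km
4: 25.3389 km
5: 51.4208 km
6: 43.6879 km
7: 4.5386 km
8: 23.1736 km
9: 19.8585 km
10: 47.8504 km
11: 25.2252 km
Minimum: 7 at 4.5386 km.

7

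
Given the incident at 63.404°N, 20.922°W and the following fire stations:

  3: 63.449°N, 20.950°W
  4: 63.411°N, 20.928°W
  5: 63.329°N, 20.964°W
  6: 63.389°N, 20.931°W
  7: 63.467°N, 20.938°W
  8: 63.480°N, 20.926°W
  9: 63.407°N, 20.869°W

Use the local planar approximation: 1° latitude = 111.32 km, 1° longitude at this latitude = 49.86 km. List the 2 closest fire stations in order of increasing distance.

4, 6

Distances from 63.404°N, 20.922°W:
3: √((0.045·111.32)² + (-0.028·49.86)²) = √(25.09409 + 1.94904) = 5.200 km
4: √((0.007·111.32)² + (-0.006·49.86)²) = √(0.60721 + 0.08950) = 0.835 km
5: √((-0.075·111.32)² + (-0.042·49.86)²) = √(69.70580 + 4.38534) = 8.608 km
6: √((-0.015·111.32)² + (-0.009·49.86)²) = √(2.78823 + 0.20137) = 1.729 km
7: √((0.063·111.32)² + (-0.016·49.86)²) = √(49.18441 + 0.63642) = 7.058 km
8: √((0.076·111.32)² + (-0.004·49.86)²) = √(71.57701 + 0.03978) = 8.463 km
9: √((0.003·111.32)² + (0.053·49.86)²) = √(0.11153 + 6.98323) = 2.664 km
Sorted: 4 (0.835 km) < 6 (1.729 km) < 9 (2.664 km) < 3 (5.200 km) < …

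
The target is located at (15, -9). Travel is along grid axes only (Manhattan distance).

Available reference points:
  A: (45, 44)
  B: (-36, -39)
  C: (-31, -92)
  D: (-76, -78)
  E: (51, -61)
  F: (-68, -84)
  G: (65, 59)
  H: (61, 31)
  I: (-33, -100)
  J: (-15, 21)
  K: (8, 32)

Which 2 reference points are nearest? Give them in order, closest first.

K, J

Distances from (15, -9):
A: |30| + |53| = 30 + 53 = 83
B: |-51| + |-30| = 51 + 30 = 81
C: |-46| + |-83| = 46 + 83 = 129
D: |-91| + |-69| = 91 + 69 = 160
E: |36| + |-52| = 36 + 52 = 88
F: |-83| + |-75| = 83 + 75 = 158
G: |50| + |68| = 50 + 68 = 118
H: |46| + |40| = 46 + 40 = 86
I: |-48| + |-91| = 48 + 91 = 139
J: |-30| + |30| = 30 + 30 = 60
K: |-7| + |41| = 7 + 41 = 48
Sorted: K (48) < J (60) < B (81) < A (83) < …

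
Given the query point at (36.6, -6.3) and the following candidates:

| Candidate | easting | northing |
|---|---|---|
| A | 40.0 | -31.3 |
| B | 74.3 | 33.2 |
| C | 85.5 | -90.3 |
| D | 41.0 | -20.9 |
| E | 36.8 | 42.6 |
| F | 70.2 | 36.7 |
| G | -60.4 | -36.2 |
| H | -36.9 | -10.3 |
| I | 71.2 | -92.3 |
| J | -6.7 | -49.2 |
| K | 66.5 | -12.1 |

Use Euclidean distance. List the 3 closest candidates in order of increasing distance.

D, A, K

Distances from (36.6, -6.3):
A: 25.23
B: 54.60
C: 97.20
D: 15.25
E: 48.90
F: 54.57
G: 101.50
H: 73.61
I: 92.70
J: 60.95
K: 30.46
Sorted: D (15.25) < A (25.23) < K (30.46) < E (48.90) < F (54.57) < …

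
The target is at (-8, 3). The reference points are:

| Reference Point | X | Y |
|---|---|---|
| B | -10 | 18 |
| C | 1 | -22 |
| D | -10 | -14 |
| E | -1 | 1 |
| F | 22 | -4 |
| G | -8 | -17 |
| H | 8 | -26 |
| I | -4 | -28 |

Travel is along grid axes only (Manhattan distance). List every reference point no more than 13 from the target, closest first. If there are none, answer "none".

Distances from (-8, 3):
B: |-2| + |15| = 2 + 15 = 17
C: |9| + |-25| = 9 + 25 = 34
D: |-2| + |-17| = 2 + 17 = 19
E: |7| + |-2| = 7 + 2 = 9
F: |30| + |-7| = 30 + 7 = 37
G: |0| + |-20| = 0 + 20 = 20
H: |16| + |-29| = 16 + 29 = 45
I: |4| + |-31| = 4 + 31 = 35
Threshold 13: E (9) is within range.

E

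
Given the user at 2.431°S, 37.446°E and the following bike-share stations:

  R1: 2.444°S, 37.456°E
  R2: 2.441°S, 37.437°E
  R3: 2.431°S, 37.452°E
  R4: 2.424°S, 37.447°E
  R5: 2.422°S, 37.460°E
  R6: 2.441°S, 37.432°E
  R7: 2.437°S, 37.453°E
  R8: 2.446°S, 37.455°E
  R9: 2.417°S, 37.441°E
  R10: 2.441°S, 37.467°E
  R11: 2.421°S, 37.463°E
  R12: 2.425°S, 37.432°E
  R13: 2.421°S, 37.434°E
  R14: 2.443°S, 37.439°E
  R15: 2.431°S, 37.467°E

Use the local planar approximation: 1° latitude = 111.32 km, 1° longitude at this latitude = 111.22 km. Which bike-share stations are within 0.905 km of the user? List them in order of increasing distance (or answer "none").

Distances from 2.431°S, 37.446°E:
R1: 1.825 km
R2: 1.497 km
R3: 0.667 km
R4: 0.787 km
R5: 1.852 km
R6: 1.914 km
R7: 1.026 km
R8: 1.947 km
R9: 1.655 km
R10: 2.587 km
R11: 2.194 km
R12: 1.694 km
R13: 1.738 km
R14: 1.546 km
R15: 2.336 km
Threshold 0.905 km: R3 (0.667 km), R4 (0.787 km) are within range.

R3, R4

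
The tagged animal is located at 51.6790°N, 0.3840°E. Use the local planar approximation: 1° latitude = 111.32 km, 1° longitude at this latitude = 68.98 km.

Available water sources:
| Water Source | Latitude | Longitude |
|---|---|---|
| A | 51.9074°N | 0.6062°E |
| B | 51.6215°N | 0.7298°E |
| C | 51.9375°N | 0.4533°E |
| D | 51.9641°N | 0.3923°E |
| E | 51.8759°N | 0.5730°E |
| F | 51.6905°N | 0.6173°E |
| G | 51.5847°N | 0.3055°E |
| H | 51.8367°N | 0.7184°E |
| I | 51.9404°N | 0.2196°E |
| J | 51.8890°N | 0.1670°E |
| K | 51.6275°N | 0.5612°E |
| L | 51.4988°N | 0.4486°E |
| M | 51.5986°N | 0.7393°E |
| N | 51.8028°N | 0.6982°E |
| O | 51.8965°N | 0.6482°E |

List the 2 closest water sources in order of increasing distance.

G, K

Distances from 51.6790°N, 0.3840°E:
A: √((0.2284·111.32)² + (0.2222·68.98)²) = √(646.455440 + 234.927842) = 29.6881 km
B: √((-0.0575·111.32)² + (0.3458·68.98)²) = √(40.971521 + 568.979158) = 24.6972 km
C: √((0.2585·111.32)² + (0.0693·68.98)²) = √(828.070837 + 22.851402) = 29.1706 km
D: √((0.2851·111.32)² + (0.0083·68.98)²) = √(1007.258242 + 0.327795) = 31.7425 km
E: √((0.1969·111.32)² + (0.1890·68.98)²) = √(480.438528 + 169.969105) = 25.5031 km
F: √((0.0115·111.32)² + (0.2333·68.98)²) = √(1.638861 + 258.985743) = 16.1439 km
G: √((-0.0943·111.32)² + (-0.0785·68.98)²) = √(110.197002 + 29.321467) = 11.8118 km
H: √((0.1577·111.32)² + (0.3344·68.98)²) = √(308.183783 + 532.082429) = 28.9873 km
I: √((0.2614·111.32)² + (-0.1644·68.98)²) = √(846.754595 + 128.602676) = 31.2307 km
J: √((0.2100·111.32)² + (-0.2170·68.98)²) = √(546.493480 + 224.060782) = 27.7589 km
K: √((-0.0515·111.32)² + (0.1772·68.98)²) = √(32.867060 + 149.407987) = 13.5009 km
L: √((-0.1802·111.32)² + (0.0646·68.98)²) = √(402.398144 + 19.856899) = 20.5488 km
M: √((-0.0804·111.32)² + (0.3553·68.98)²) = √(80.104791 + 600.671180) = 26.0917 km
N: √((0.1238·111.32)² + (0.3142·68.98)²) = √(189.927427 + 469.741296) = 25.6840 km
O: √((0.2175·111.32)² + (0.2642·68.98)²) = √(586.225786 + 332.132983) = 30.3044 km
Sorted: G (11.8118 km) < K (13.5009 km) < F (16.1439 km) < L (20.5488 km) < …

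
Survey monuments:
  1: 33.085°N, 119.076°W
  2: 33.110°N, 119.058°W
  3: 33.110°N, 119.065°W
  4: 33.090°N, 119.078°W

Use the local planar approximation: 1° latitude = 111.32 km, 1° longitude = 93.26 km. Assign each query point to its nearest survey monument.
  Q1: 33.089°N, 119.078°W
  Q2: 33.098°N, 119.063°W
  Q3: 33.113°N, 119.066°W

Q1→4; Q2→3; Q3→3

Q1 at 33.089°N, 119.078°W:
  1: √((-0.004·111.32)² + (0.002·93.26)²) = √(0.19827 + 0.03479) = 0.483 km
  2: √((0.021·111.32)² + (0.020·93.26)²) = √(5.46493 + 3.47897) = 2.991 km
  3: √((0.021·111.32)² + (0.013·93.26)²) = √(5.46493 + 1.46987) = 2.633 km
  4: √((0.001·111.32)² + (0.000·93.26)²) = √(0.01239 + 0.00000) = 0.111 km
  → nearest: 4 (0.111 km)
Q2 at 33.098°N, 119.063°W:
  1: √((-0.013·111.32)² + (-0.013·93.26)²) = √(2.09427 + 1.46987) = 1.888 km
  2: √((0.012·111.32)² + (0.005·93.26)²) = √(1.78447 + 0.21744) = 1.415 km
  3: √((0.012·111.32)² + (-0.002·93.26)²) = √(1.78447 + 0.03479) = 1.349 km
  4: √((-0.008·111.32)² + (-0.015·93.26)²) = √(0.79310 + 1.95692) = 1.658 km
  → nearest: 3 (1.349 km)
Q3 at 33.113°N, 119.066°W:
  1: √((-0.028·111.32)² + (-0.010·93.26)²) = √(9.71544 + 0.86974) = 3.253 km
  2: √((-0.003·111.32)² + (0.008·93.26)²) = √(0.11153 + 0.55664) = 0.817 km
  3: √((-0.003·111.32)² + (0.001·93.26)²) = √(0.11153 + 0.00870) = 0.347 km
  4: √((-0.023·111.32)² + (-0.012·93.26)²) = √(6.55544 + 1.25243) = 2.794 km
  → nearest: 3 (0.347 km)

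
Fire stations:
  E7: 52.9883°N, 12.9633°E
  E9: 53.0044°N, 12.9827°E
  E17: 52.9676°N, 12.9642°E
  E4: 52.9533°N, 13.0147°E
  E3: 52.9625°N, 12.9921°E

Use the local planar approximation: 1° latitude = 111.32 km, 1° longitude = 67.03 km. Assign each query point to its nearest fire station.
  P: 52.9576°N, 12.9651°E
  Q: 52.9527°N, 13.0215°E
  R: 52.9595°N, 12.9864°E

P→E17; Q→E4; R→E3

P at 52.9576°N, 12.9651°E:
  E7: 3.4197 km
  E9: 5.3417 km
  E17: 1.1148 km
  E4: 3.3590 km
  E3: 1.8902 km
  → nearest: E17 (1.1148 km)
Q at 52.9527°N, 13.0215°E:
  E7: 5.5610 km
  E9: 6.3156 km
  E17: 4.1837 km
  E4: 0.4607 km
  E3: 2.2525 km
  → nearest: E4 (0.4607 km)
R at 52.9595°N, 12.9864°E:
  E7: 3.5603 km
  E9: 5.0044 km
  E17: 1.7399 km
  E4: 2.0186 km
  E3: 0.5075 km
  → nearest: E3 (0.5075 km)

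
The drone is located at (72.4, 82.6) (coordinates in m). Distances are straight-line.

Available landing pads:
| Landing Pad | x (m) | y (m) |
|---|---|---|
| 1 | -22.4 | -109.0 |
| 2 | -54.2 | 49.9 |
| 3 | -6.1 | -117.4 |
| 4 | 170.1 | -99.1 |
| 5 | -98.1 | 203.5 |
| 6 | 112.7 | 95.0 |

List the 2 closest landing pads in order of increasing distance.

Distances from (72.4, 82.6):
1: 213.8 m
2: 130.8 m
3: 214.9 m
4: 206.3 m
5: 209.0 m
6: 42.2 m
Sorted: 6 (42.2 m) < 2 (130.8 m) < 4 (206.3 m) < 5 (209.0 m) < …

6, 2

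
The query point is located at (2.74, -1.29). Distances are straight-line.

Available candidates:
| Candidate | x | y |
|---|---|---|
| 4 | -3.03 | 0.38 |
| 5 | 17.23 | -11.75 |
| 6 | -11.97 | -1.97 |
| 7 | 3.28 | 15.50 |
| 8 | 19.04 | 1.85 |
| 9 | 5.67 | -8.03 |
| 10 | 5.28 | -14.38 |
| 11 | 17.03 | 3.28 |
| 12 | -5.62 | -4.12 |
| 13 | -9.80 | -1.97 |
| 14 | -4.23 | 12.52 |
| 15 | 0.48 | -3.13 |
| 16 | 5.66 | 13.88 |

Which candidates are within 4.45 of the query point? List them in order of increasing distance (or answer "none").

Distances from (2.74, -1.29):
4: 6.01
5: 17.87
6: 14.73
7: 16.80
8: 16.60
9: 7.35
10: 13.33
11: 15.00
12: 8.83
13: 12.56
14: 15.47
15: 2.91
16: 15.45
Threshold 4.45: 15 (2.91) is within range.

15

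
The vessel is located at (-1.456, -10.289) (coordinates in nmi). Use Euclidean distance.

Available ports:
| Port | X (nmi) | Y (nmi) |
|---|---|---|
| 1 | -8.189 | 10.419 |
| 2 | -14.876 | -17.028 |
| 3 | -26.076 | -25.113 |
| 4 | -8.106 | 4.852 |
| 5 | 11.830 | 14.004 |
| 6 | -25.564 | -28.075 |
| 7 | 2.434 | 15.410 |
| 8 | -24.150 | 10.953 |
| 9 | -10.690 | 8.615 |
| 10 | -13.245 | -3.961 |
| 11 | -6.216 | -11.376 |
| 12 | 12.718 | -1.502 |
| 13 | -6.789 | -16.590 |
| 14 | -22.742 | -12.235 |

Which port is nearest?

11

Distances from (-1.456, -10.289):
1: 21.775 nmi
2: 15.017 nmi
3: 28.738 nmi
4: 16.537 nmi
5: 27.689 nmi
6: 29.959 nmi
7: 25.992 nmi
8: 31.084 nmi
9: 21.039 nmi
10: 13.380 nmi
11: 4.883 nmi
12: 16.677 nmi
13: 8.255 nmi
14: 21.375 nmi
Minimum: 11 at 4.883 nmi.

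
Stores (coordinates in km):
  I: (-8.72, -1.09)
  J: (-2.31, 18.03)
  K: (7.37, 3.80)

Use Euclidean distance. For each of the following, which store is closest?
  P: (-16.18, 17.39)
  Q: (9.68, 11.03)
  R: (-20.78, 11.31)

P→J; Q→K; R→I

P at (-16.18, 17.39):
  I: 19.929 km
  J: 13.885 km
  K: 27.190 km
  → nearest: J (13.885 km)
Q at (9.68, 11.03):
  I: 22.033 km
  J: 13.884 km
  K: 7.590 km
  → nearest: K (7.590 km)
R at (-20.78, 11.31):
  I: 17.298 km
  J: 19.654 km
  K: 29.135 km
  → nearest: I (17.298 km)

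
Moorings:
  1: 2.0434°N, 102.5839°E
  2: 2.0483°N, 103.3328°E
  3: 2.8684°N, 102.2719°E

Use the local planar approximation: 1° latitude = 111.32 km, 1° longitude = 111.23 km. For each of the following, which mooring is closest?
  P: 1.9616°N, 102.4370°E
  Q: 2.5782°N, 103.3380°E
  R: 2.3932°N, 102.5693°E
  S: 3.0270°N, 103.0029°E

P→1; Q→2; R→1; S→3

P at 1.9616°N, 102.4370°E:
  1: 18.7057 km
  2: 100.1062 km
  3: 102.6018 km
  → nearest: 1 (18.7057 km)
Q at 2.5782°N, 103.3380°E:
  1: 102.8586 km
  2: 58.9913 km
  3: 122.9039 km
  → nearest: 2 (58.9913 km)
R at 2.3932°N, 102.5693°E:
  1: 38.9736 km
  2: 93.1999 km
  3: 62.3907 km
  → nearest: 1 (38.9736 km)
S at 3.0270°N, 103.0029°E:
  1: 119.0003 km
  2: 114.9625 km
  3: 83.2039 km
  → nearest: 3 (83.2039 km)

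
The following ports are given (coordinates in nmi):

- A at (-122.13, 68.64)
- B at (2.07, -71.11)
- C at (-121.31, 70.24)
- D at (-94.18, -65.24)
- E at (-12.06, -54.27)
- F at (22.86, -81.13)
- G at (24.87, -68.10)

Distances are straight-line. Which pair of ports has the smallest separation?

Pairwise distances:
A–C: 1.80 nmi
F–G: 13.18 nmi
B–E: 21.98 nmi
B–G: 23.00 nmi
B–F: 23.08 nmi
E–G: 39.43 nmi
E–F: 44.06 nmi
D–E: 82.85 nmi
B–D: 96.43 nmi
D–F: 118.11 nmi
D–G: 119.08 nmi
A–D: 136.77 nmi
C–D: 138.17 nmi
A–E: 164.99 nmi
C–E: 165.65 nmi
A–B: 186.96 nmi
B–C: 187.62 nmi
A–G: 200.77 nmi
C–G: 201.26 nmi
A–F: 208.45 nmi
C–F: 209.04 nmi
Closest pair: A–C at 1.80 nmi.

A and C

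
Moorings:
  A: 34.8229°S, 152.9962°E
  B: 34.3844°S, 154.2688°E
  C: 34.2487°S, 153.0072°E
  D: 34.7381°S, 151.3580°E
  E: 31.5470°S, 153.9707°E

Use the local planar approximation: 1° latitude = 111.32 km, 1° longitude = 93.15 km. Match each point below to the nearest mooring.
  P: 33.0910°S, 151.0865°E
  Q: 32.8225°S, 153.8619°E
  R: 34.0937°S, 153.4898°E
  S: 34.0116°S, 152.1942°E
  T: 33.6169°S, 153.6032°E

P→D; Q→E; R→C; S→C; T→C

P at 33.0910°S, 151.0865°E:
  A: √((-1.7319·111.32)² + (1.9097·93.15)²) = √(37169.953669 + 31644.338000) = 262.3248 km
  B: √((-1.2934·111.32)² + (3.1823·93.15)²) = √(20730.611294 + 87871.483012) = 329.5483 km
  C: √((-1.1577·111.32)² + (1.9207·93.15)²) = √(16608.807896 + 32009.934923) = 220.4966 km
  D: √((-1.6471·111.32)² + (0.2715·93.15)²) = √(33619.119099 + 639.595481) = 185.0911 km
  E: √((1.5440·111.32)² + (2.8842·93.15)²) = √(29542.074384 + 72179.931154) = 318.9389 km
  → nearest: D (185.0911 km)
Q at 32.8225°S, 153.8619°E:
  A: √((-2.0004·111.32)² + (-0.8657·93.15)²) = √(49588.399011 + 6502.802342) = 236.8358 km
  B: √((-1.5619·111.32)² + (0.4069·93.15)²) = √(30231.023100 + 1436.617320) = 177.9540 km
  C: √((-1.4262·111.32)² + (-0.8547·93.15)²) = √(25206.193133 + 6338.596790) = 177.6085 km
  D: √((-1.9156·111.32)² + (-2.5039·93.15)²) = √(45473.256017 + 54400.097590) = 316.0275 km
  E: √((1.2755·111.32)² + (0.1088·93.15)²) = √(20160.779569 + 102.712549) = 142.3499 km
  → nearest: E (142.3499 km)
R at 34.0937°S, 153.4898°E:
  A: √((-0.7292·111.32)² + (-0.4936·93.15)²) = √(6589.306594 + 2114.053728) = 93.2918 km
  B: √((-0.2907·111.32)² + (0.7790·93.15)²) = √(1047.216458 + 5265.512327) = 79.4527 km
  C: √((-0.1550·111.32)² + (-0.4826·93.15)²) = √(297.721221 + 2020.879199) = 48.1518 km
  D: √((-0.6444·111.32)² + (-2.1318·93.15)²) = √(5145.853985 + 39432.892445) = 211.1368 km
  E: √((2.5467·111.32)² + (0.4809·93.15)²) = √(80371.481150 + 2006.666833) = 287.0159 km
  → nearest: C (48.1518 km)
S at 34.0116°S, 152.1942°E:
  A: √((-0.8113·111.32)² + (0.8020·93.15)²) = √(8156.603423 + 5581.031260) = 117.2077 km
  B: √((-0.3728·111.32)² + (2.0746·93.15)²) = √(1722.257968 + 37345.172136) = 197.6548 km
  C: √((-0.2371·111.32)² + (0.8130·93.15)²) = √(696.641758 + 5735.176788) = 80.1986 km
  D: √((-0.7265·111.32)² + (-0.8362·93.15)²) = √(6540.600641 + 6067.168338) = 112.2843 km
  E: √((2.4646·111.32)² + (1.7765·93.15)²) = √(75273.010132 + 27383.953087) = 320.4013 km
  → nearest: C (80.1986 km)
T at 33.6169°S, 153.6032°E:
  A: √((-1.2060·111.32)² + (-0.6070·93.15)²) = √(18023.578024 + 3197.003418) = 145.6729 km
  B: √((-0.7675·111.32)² + (0.6656·93.15)²) = √(7299.668932 + 3844.079360) = 105.5640 km
  C: √((-0.6318·111.32)² + (-0.5960·93.15)²) = √(4946.586848 + 3082.181703) = 89.6034 km
  D: √((-1.1212·111.32)² + (-2.2452·93.15)²) = √(15578.031350 + 43739.698547) = 243.5523 km
  E: √((2.0699·111.32)² + (0.3675·93.15)²) = √(53093.960747 + 1171.872614) = 232.9503 km
  → nearest: C (89.6034 km)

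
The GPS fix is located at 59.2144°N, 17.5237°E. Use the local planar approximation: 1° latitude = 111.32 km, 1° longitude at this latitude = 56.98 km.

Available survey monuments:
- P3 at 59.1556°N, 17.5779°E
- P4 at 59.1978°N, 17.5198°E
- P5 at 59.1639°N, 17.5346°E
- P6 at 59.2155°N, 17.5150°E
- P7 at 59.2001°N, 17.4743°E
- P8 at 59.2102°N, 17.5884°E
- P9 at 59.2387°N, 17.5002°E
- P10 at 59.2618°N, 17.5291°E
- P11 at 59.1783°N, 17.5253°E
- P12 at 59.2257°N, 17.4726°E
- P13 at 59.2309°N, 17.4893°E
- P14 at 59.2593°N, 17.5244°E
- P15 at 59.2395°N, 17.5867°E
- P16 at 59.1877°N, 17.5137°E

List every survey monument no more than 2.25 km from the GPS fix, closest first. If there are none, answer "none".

P6, P4

Distances from 59.2144°N, 17.5237°E:
P3: √((-0.0588·111.32)² + (0.0542·56.98)²) = √(42.845089 + 9.537696) = 7.2376 km
P4: √((-0.0166·111.32)² + (-0.0039·56.98)²) = √(3.414779 + 0.049383) = 1.8612 km
P5: √((-0.0505·111.32)² + (0.0109·56.98)²) = √(31.603061 + 0.385743) = 5.6559 km
P6: √((0.0011·111.32)² + (-0.0087·56.98)²) = √(0.014994 + 0.245744) = 0.5106 km
P7: √((-0.0143·111.32)² + (-0.0494·56.98)²) = √(2.534069 + 7.923167) = 3.2338 km
P8: √((-0.0042·111.32)² + (0.0647·56.98)²) = √(0.218597 + 13.591064) = 3.7161 km
P9: √((0.0243·111.32)² + (-0.0235·56.98)²) = √(7.317436 + 1.793001) = 3.0184 km
P10: √((0.0474·111.32)² + (0.0054·56.98)²) = √(27.842170 + 0.094674) = 5.2855 km
P11: √((-0.0361·111.32)² + (0.0016·56.98)²) = √(16.149564 + 0.008312) = 4.0197 km
P12: √((0.0113·111.32)² + (-0.0511·56.98)²) = √(1.582353 + 8.477869) = 3.1718 km
P13: √((0.0165·111.32)² + (-0.0344·56.98)²) = √(3.373761 + 3.842039) = 2.6862 km
P14: √((0.0449·111.32)² + (0.0007·56.98)²) = √(24.982683 + 0.001591) = 4.9984 km
P15: √((0.0251·111.32)² + (0.0630·56.98)²) = √(7.807174 + 12.886233) = 4.5490 km
P16: √((-0.0267·111.32)² + (-0.0100·56.98)²) = √(8.834234 + 0.324672) = 3.0264 km
Threshold 2.25 km: P6 (0.5106 km), P4 (1.8612 km) are within range.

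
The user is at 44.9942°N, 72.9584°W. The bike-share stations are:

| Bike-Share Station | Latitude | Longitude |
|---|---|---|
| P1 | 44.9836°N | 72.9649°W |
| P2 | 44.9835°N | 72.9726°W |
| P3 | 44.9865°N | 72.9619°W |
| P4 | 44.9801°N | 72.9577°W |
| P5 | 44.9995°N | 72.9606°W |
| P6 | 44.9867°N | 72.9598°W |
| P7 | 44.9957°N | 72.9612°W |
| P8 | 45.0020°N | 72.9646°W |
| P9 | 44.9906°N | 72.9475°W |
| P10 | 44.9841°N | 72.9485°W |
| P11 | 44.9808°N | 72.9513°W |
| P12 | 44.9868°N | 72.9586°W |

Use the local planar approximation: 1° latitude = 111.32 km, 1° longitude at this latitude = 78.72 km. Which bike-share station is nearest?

Distances from 44.9942°N, 72.9584°W:
P1: √((-0.0106·111.32)² + (-0.0065·78.72)²) = √(1.392381 + 0.261816) = 1.2862 km
P2: √((-0.0107·111.32)² + (-0.0142·78.72)²) = √(1.418776 + 1.249530) = 1.6335 km
P3: √((-0.0077·111.32)² + (-0.0035·78.72)²) = √(0.734730 + 0.075911) = 0.9004 km
P4: √((-0.0141·111.32)² + (0.0007·78.72)²) = √(2.463682 + 0.003036) = 1.5706 km
P5: √((0.0053·111.32)² + (-0.0022·78.72)²) = √(0.348095 + 0.029993) = 0.6149 km
P6: √((-0.0075·111.32)² + (-0.0014·78.72)²) = √(0.697058 + 0.012146) = 0.8421 km
P7: √((0.0015·111.32)² + (-0.0028·78.72)²) = √(0.027882 + 0.048583) = 0.2765 km
P8: √((0.0078·111.32)² + (-0.0062·78.72)²) = √(0.753938 + 0.238206) = 0.9961 km
P9: √((-0.0036·111.32)² + (0.0109·78.72)²) = √(0.160602 + 0.736246) = 0.9470 km
P10: √((-0.0101·111.32)² + (0.0099·78.72)²) = √(1.264122 + 0.607352) = 1.3680 km
P11: √((-0.0134·111.32)² + (0.0071·78.72)²) = √(2.225133 + 0.312383) = 1.5930 km
P12: √((-0.0074·111.32)² + (-0.0002·78.72)²) = √(0.678594 + 0.000248) = 0.8239 km
Minimum: P7 at 0.2765 km.

P7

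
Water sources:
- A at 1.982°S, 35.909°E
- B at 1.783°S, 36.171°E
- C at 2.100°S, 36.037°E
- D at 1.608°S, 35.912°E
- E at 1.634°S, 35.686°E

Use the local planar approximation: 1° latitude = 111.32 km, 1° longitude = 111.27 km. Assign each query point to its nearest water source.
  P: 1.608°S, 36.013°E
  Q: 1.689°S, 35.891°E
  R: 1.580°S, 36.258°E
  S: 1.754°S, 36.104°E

P→D; Q→D; R→B; S→B

P at 1.608°S, 36.013°E:
  A: √((-0.374·111.32)² + (-0.104·111.27)²) = √(1733.36331 + 133.91304) = 43.212 km
  B: √((-0.175·111.32)² + (0.158·111.27)²) = √(379.50936 + 309.07961) = 26.241 km
  C: √((-0.492·111.32)² + (0.024·111.27)²) = √(2999.69156 + 7.13146) = 54.835 km
  D: √((0.000·111.32)² + (-0.101·111.27)²) = √(0.00000 + 126.29871) = 11.238 km
  E: √((-0.026·111.32)² + (-0.327·111.27)²) = √(8.37709 + 1323.88933) = 36.500 km
  → nearest: D (11.238 km)
Q at 1.689°S, 35.891°E:
  A: √((-0.293·111.32)² + (0.018·111.27)²) = √(1063.85303 + 4.01145) = 32.678 km
  B: √((-0.094·111.32)² + (0.280·111.27)²) = √(109.49697 + 970.67141) = 32.866 km
  C: √((-0.411·111.32)² + (0.146·111.27)²) = √(2093.29309 + 263.91367) = 48.551 km
  D: √((0.081·111.32)² + (0.021·111.27)²) = √(81.30485 + 5.46003) = 9.315 km
  E: √((0.055·111.32)² + (-0.205·111.27)²) = √(37.48623 + 520.31207) = 23.618 km
  → nearest: D (9.315 km)
R at 1.580°S, 36.258°E:
  A: √((-0.402·111.32)² + (-0.349·111.27)²) = √(2002.61978 + 1508.01975) = 59.251 km
  B: √((-0.203·111.32)² + (-0.087·111.27)²) = √(510.66780 + 93.71189) = 24.584 km
  C: √((-0.520·111.32)² + (-0.221·111.27)²) = √(3350.83530 + 604.70105) = 62.893 km
  D: √((-0.028·111.32)² + (-0.346·111.27)²) = √(9.71544 + 1482.20534) = 38.625 km
  E: √((-0.054·111.32)² + (-0.572·111.27)²) = √(36.13549 + 4050.86932) = 63.930 km
  → nearest: B (24.584 km)
S at 1.754°S, 36.104°E:
  A: √((-0.228·111.32)² + (-0.195·111.27)²) = √(644.19313 + 470.78802) = 33.391 km
  B: √((-0.029·111.32)² + (0.067·111.27)²) = √(10.42179 + 55.57837) = 8.124 km
  C: √((-0.346·111.32)² + (-0.067·111.27)²) = √(1483.53772 + 55.57837) = 39.232 km
  D: √((0.146·111.32)² + (-0.192·111.27)²) = √(264.15091 + 456.41366) = 26.843 km
  E: √((0.120·111.32)² + (-0.418·111.27)²) = √(178.44685 + 2163.26010) = 48.391 km
  → nearest: B (8.124 km)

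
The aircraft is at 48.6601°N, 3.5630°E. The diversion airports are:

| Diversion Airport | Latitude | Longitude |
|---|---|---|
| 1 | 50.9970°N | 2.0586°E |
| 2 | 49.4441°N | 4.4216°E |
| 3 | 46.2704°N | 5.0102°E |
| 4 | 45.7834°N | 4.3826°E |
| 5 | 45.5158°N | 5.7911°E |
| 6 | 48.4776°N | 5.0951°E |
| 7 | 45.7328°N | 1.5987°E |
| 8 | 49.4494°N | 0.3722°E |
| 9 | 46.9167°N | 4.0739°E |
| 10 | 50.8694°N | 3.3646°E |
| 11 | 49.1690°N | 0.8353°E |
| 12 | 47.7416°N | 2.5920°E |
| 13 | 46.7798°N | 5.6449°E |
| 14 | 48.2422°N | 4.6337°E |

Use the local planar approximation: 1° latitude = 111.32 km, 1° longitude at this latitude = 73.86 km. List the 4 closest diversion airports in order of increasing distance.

Distances from 48.6601°N, 3.5630°E:
1: √((2.3369·111.32)² + (-1.5044·73.86)²) = √(67674.748812 + 12346.539669) = 282.8803 km
2: √((0.7840·111.32)² + (0.8586·73.86)²) = √(7616.904679 + 4021.613915) = 107.8820 km
3: √((-2.3897·111.32)² + (1.4472·73.86)²) = √(70767.387386 + 11425.513146) = 286.6930 km
4: √((-2.8767·111.32)² + (0.8196·73.86)²) = √(102549.971030 + 3664.565647) = 325.9057 km
5: √((-3.1443·111.32)² + (2.2281·73.86)²) = √(122516.433751 + 27082.450866) = 386.7802 km
6: √((-0.1825·111.32)² + (1.5321·73.86)²) = √(412.735793 + 12805.390647) = 114.9701 km
7: √((-2.9273·111.32)² + (-1.9643·73.86)²) = √(106189.325151 + 21049.134342) = 356.7050 km
8: √((0.7893·111.32)² + (-3.1908·73.86)²) = √(7720.236434 + 55541.521600) = 251.5189 km
9: √((-1.7434·111.32)² + (0.5109·73.86)²) = √(37665.217412 + 1423.935810) = 197.7098 km
10: √((2.2093·111.32)² + (-0.1984·73.86)²) = √(60486.127479 + 214.734558) = 246.3754 km
11: √((0.5089·111.32)² + (-2.7277·73.86)²) = √(3209.307249 + 40589.323595) = 209.2812 km
12: √((-0.9185·111.32)² + (-0.9710·73.86)²) = √(10454.534897 + 5143.480130) = 124.8920 km
13: √((-1.8803·111.32)² + (2.0819·73.86)²) = √(43812.767550 + 23644.946571) = 259.7262 km
14: √((-0.4179·111.32)² + (1.0707·73.86)²) = √(2164.168830 + 6253.947224) = 91.7503 km
Sorted: 14 (91.7503 km) < 2 (107.8820 km) < 6 (114.9701 km) < 12 (124.8920 km) < 9 (197.7098 km) < 11 (209.2812 km) < …

14, 2, 6, 12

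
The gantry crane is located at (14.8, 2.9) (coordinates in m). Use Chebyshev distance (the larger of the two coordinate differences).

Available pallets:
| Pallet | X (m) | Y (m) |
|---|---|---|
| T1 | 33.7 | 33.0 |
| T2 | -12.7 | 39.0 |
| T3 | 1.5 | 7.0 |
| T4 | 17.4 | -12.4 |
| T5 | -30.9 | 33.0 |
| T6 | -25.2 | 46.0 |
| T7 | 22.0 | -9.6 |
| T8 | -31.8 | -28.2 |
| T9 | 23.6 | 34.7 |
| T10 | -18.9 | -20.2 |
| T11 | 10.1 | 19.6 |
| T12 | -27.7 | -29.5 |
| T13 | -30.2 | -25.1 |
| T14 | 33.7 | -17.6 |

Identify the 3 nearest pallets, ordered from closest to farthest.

T7, T3, T4

Distances from (14.8, 2.9):
T1: max(|18.9|, |30.1|) = 30.1 m
T2: max(|-27.5|, |36.1|) = 36.1 m
T3: max(|-13.3|, |4.1|) = 13.3 m
T4: max(|2.6|, |-15.3|) = 15.3 m
T5: max(|-45.7|, |30.1|) = 45.7 m
T6: max(|-40.0|, |43.1|) = 43.1 m
T7: max(|7.2|, |-12.5|) = 12.5 m
T8: max(|-46.6|, |-31.1|) = 46.6 m
T9: max(|8.8|, |31.8|) = 31.8 m
T10: max(|-33.7|, |-23.1|) = 33.7 m
T11: max(|-4.7|, |16.7|) = 16.7 m
T12: max(|-42.5|, |-32.4|) = 42.5 m
T13: max(|-45.0|, |-28.0|) = 45.0 m
T14: max(|18.9|, |-20.5|) = 20.5 m
Sorted: T7 (12.5 m) < T3 (13.3 m) < T4 (15.3 m) < T11 (16.7 m) < T14 (20.5 m) < …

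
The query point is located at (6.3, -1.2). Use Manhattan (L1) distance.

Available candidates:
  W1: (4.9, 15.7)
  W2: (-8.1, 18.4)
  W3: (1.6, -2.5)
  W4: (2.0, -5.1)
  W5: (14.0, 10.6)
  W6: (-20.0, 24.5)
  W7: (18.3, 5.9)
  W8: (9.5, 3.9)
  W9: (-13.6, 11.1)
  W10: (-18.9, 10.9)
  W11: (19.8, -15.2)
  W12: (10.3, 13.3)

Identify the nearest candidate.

W3

Distances from (6.3, -1.2):
W1: |-1.4| + |16.9| = 1.4 + 16.9 = 18.3
W2: |-14.4| + |19.6| = 14.4 + 19.6 = 34.0
W3: |-4.7| + |-1.3| = 4.7 + 1.3 = 6.0
W4: |-4.3| + |-3.9| = 4.3 + 3.9 = 8.2
W5: |7.7| + |11.8| = 7.7 + 11.8 = 19.5
W6: |-26.3| + |25.7| = 26.3 + 25.7 = 52.0
W7: |12.0| + |7.1| = 12.0 + 7.1 = 19.1
W8: |3.2| + |5.1| = 3.2 + 5.1 = 8.3
W9: |-19.9| + |12.3| = 19.9 + 12.3 = 32.2
W10: |-25.2| + |12.1| = 25.2 + 12.1 = 37.3
W11: |13.5| + |-14.0| = 13.5 + 14.0 = 27.5
W12: |4.0| + |14.5| = 4.0 + 14.5 = 18.5
Minimum: W3 at 6.0.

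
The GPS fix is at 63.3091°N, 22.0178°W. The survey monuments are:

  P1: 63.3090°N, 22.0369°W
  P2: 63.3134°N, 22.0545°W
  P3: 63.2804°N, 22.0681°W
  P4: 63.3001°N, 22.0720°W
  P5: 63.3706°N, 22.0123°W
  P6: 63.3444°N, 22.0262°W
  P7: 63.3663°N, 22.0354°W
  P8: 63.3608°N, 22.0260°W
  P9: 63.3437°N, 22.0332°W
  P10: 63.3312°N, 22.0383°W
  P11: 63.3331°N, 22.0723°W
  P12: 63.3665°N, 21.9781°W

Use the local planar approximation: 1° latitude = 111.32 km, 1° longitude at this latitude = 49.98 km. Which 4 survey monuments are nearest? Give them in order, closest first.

P1, P2, P10, P4

Distances from 63.3091°N, 22.0178°W:
P1: √((-0.0001·111.32)² + (-0.0191·49.98)²) = √(0.000124 + 0.911296) = 0.9547 km
P2: √((0.0043·111.32)² + (-0.0367·49.98)²) = √(0.229131 + 3.364532) = 1.8957 km
P3: √((-0.0287·111.32)² + (-0.0503·49.98)²) = √(10.207284 + 6.320166) = 4.0654 km
P4: √((-0.0090·111.32)² + (-0.0542·49.98)²) = √(1.003764 + 7.338226) = 2.8883 km
P5: √((0.0615·111.32)² + (0.0055·49.98)²) = √(46.870181 + 0.075565) = 6.8517 km
P6: √((0.0353·111.32)² + (-0.0084·49.98)²) = √(15.441725 + 0.176259) = 3.9520 km
P7: √((0.0572·111.32)² + (-0.0176·49.98)²) = √(40.545107 + 0.773781) = 6.4280 km
P8: √((0.0517·111.32)² + (-0.0082·49.98)²) = √(33.122833 + 0.167966) = 5.7698 km
P9: √((0.0346·111.32)² + (-0.0154·49.98)²) = √(14.835377 + 0.592426) = 3.9278 km
P10: √((0.0221·111.32)² + (-0.0205·49.98)²) = √(6.052446 + 1.049785) = 2.6650 km
P11: √((0.0240·111.32)² + (-0.0545·49.98)²) = √(7.137874 + 7.419686) = 3.8154 km
P12: √((0.0574·111.32)² + (0.0397·49.98)²) = √(40.829135 + 3.937073) = 6.6908 km
Sorted: P1 (0.9547 km) < P2 (1.8957 km) < P10 (2.6650 km) < P4 (2.8883 km) < P11 (3.8154 km) < P9 (3.9278 km) < …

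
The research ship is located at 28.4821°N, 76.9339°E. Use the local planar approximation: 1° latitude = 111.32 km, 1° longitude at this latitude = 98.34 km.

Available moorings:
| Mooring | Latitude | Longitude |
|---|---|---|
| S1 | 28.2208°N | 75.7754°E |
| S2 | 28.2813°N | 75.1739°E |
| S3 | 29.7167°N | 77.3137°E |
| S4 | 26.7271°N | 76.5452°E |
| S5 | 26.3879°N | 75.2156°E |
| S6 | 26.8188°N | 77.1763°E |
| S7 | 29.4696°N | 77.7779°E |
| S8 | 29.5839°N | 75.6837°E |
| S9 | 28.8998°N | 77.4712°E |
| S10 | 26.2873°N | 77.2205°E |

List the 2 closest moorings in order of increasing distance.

S9, S1

Distances from 28.4821°N, 76.9339°E:
S1: 117.5816 km
S2: 174.5159 km
S3: 142.4203 km
S4: 199.0709 km
S5: 287.9259 km
S6: 186.6867 km
S7: 137.7429 km
S8: 173.6635 km
S9: 70.3844 km
S10: 245.9454 km
Sorted: S9 (70.3844 km) < S1 (117.5816 km) < S7 (137.7429 km) < S3 (142.4203 km) < …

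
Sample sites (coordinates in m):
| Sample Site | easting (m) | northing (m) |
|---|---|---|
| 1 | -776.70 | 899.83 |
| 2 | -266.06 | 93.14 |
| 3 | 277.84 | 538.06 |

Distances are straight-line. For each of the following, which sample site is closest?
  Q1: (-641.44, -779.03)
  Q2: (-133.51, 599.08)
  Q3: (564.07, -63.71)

Q1 at (-641.44, -779.03):
  1: 1684.30 m
  2: 949.52 m
  3: 1606.18 m
  → nearest: 2 (949.52 m)
Q2 at (-133.51, 599.08):
  1: 710.03 m
  2: 523.02 m
  3: 415.85 m
  → nearest: 3 (415.85 m)
Q3 at (564.07, -63.71):
  1: 1651.08 m
  2: 844.82 m
  3: 666.37 m
  → nearest: 3 (666.37 m)

Q1→2; Q2→3; Q3→3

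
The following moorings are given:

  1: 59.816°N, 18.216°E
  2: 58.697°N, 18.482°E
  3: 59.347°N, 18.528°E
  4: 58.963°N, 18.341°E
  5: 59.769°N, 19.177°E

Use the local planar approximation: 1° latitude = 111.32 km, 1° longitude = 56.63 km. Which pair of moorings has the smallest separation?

2 and 4

Pairwise distances:
1–2: 125.475 km
1–3: 55.118 km
1–4: 95.219 km
1–5: 54.672 km
2–3: 72.405 km
2–4: 30.669 km
2–5: 125.658 km
3–4: 44.039 km
3–5: 59.646 km
4–5: 101.448 km
Closest pair: 2–4 at 30.669 km.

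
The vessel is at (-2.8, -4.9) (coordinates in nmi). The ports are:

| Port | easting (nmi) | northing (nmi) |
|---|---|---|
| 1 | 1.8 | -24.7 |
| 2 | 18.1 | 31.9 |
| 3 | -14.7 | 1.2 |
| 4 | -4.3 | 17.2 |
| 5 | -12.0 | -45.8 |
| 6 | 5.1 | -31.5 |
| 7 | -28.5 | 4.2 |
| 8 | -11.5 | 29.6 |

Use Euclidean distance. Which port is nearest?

Distances from (-2.8, -4.9):
1: 20.3 nmi
2: 42.3 nmi
3: 13.4 nmi
4: 22.2 nmi
5: 41.9 nmi
6: 27.7 nmi
7: 27.3 nmi
8: 35.6 nmi
Minimum: 3 at 13.4 nmi.

3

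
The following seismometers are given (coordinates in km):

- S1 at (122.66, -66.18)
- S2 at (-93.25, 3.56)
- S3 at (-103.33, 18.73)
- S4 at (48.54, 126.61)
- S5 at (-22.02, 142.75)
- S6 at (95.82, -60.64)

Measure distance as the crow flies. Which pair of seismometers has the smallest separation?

Pairwise distances:
S1–S2: √((-215.91)² + (69.74)²) = √(46617.1281 + 4863.6676) = 226.89 km
S1–S3: √((-225.99)² + (84.91)²) = √(51071.4801 + 7209.7081) = 241.41 km
S1–S4: √((-74.12)² + (192.79)²) = √(5493.7744 + 37167.9841) = 206.55 km
S1–S5: √((-144.68)² + (208.93)²) = √(20932.3024 + 43651.7449) = 254.13 km
S1–S6: √((-26.84)² + (5.54)²) = √(720.3856 + 30.6916) = 27.41 km
S2–S3: √((-10.08)² + (15.17)²) = √(101.6064 + 230.1289) = 18.21 km
S2–S4: √((141.79)² + (123.05)²) = √(20104.4041 + 15141.3025) = 187.74 km
S2–S5: √((71.23)² + (139.19)²) = √(5073.7129 + 19373.8561) = 156.36 km
S2–S6: √((189.07)² + (-64.20)²) = √(35747.4649 + 4121.6400) = 199.67 km
S3–S4: √((151.87)² + (107.88)²) = √(23064.4969 + 11638.0944) = 186.29 km
S3–S5: √((81.31)² + (124.02)²) = √(6611.3161 + 15380.9604) = 148.30 km
S3–S6: √((199.15)² + (-79.37)²) = √(39660.7225 + 6299.5969) = 214.38 km
S4–S5: √((-70.56)² + (16.14)²) = √(4978.7136 + 260.4996) = 72.38 km
S4–S6: √((47.28)² + (-187.25)²) = √(2235.3984 + 35062.5625) = 193.13 km
S5–S6: √((117.84)² + (-203.39)²) = √(13886.2656 + 41367.4921) = 235.06 km
Closest pair: S2–S3 at 18.21 km.

S2 and S3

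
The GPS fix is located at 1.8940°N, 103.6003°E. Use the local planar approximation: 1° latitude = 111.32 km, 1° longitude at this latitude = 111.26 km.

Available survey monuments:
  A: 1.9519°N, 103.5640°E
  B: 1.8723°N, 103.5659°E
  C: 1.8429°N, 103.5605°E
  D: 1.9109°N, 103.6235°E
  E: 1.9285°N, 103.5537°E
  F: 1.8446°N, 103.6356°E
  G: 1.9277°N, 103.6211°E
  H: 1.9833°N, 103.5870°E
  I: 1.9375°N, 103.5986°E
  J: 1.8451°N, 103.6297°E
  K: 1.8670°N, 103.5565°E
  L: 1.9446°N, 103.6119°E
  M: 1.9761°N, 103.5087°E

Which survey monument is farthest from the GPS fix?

Distances from 1.8940°N, 103.6003°E:
A: 7.6062 km
B: 4.5259 km
C: 7.2088 km
D: 3.1941 km
E: 6.4522 km
F: 6.7577 km
G: 4.4079 km
H: 10.0504 km
I: 4.8461 km
J: 6.3507 km
K: 5.7255 km
L: 5.7788 km
M: 13.6892 km
Maximum: M at 13.6892 km.

M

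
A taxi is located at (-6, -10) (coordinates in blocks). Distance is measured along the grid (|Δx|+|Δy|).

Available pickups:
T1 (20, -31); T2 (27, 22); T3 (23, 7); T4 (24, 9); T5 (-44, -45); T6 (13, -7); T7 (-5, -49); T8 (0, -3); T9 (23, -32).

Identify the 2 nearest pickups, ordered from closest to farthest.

T8, T6

Distances from (-6, -10):
T1: 47 blocks
T2: 65 blocks
T3: 46 blocks
T4: 49 blocks
T5: 73 blocks
T6: 22 blocks
T7: 40 blocks
T8: 13 blocks
T9: 51 blocks
Sorted: T8 (13 blocks) < T6 (22 blocks) < T7 (40 blocks) < T3 (46 blocks) < …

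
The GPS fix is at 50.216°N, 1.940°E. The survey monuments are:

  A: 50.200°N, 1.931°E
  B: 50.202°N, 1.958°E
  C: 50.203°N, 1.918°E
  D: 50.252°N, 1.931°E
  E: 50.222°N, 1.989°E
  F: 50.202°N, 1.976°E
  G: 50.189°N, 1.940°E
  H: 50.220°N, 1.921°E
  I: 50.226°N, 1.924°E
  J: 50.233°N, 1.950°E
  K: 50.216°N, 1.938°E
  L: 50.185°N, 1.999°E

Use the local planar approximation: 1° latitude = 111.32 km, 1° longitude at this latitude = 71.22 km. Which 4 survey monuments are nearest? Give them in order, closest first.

K, H, I, A

Distances from 50.216°N, 1.940°E:
A: 1.893 km
B: 2.018 km
C: 2.133 km
D: 4.058 km
E: 3.553 km
F: 3.000 km
G: 3.006 km
H: 1.425 km
I: 1.593 km
J: 2.022 km
K: 0.142 km
L: 5.437 km
Sorted: K (0.142 km) < H (1.425 km) < I (1.593 km) < A (1.893 km) < B (2.018 km) < J (2.022 km) < …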